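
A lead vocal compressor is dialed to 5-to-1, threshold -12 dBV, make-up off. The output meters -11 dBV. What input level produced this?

Post-compression overshoot = -11 − (-12) = 1 dB.
Input overshoot = R × output overshoot = 5 dB → input = -12 + 5 = -7 dBV.

-7 dBV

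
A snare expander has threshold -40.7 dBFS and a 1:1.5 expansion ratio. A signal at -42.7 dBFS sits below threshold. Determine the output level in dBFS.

Undershoot = (-40.7) − (-42.7) = 2 dB.
At 1:1.5, that expands to 3 dB under threshold.
Output = -40.7 − 3 = -43.7 dBFS.

-43.7 dBFS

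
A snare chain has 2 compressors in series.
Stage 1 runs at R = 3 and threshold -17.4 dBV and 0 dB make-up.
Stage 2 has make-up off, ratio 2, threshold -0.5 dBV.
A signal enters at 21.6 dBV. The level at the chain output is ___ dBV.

-4.4 dBV

Stage 1: 39 dB above -17.4 dBV, reduced 3:1 to 13 dB above → -4.4 dBV.
Stage 2: -4.4 dBV is at or below the -0.5 dBV threshold — no compression; output -4.4 dBV.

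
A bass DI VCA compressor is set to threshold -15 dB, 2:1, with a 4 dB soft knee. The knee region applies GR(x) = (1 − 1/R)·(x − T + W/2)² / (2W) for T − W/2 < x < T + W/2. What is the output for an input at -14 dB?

-14.5625 dB

x − T + W/2 = -14 − (-15) + 2 = 3.
GR = (1 − 1/2) × 3² / 8 = 0.5 × 9 / 8 = 0.5625 dB.
Output = -14 − 0.5625 = -14.5625 dB.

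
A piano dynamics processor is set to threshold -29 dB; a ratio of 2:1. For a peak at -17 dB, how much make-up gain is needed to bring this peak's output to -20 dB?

Without make-up, output = threshold + overshoot/2 = -29 + 6 = -23 dB.
Gap to target: 3 dB.

3 dB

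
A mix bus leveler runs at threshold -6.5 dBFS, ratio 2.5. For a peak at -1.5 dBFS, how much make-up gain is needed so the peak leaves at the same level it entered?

3 dB

The peak compresses to -6.5 + 5/2.5 = -4.5 dBFS.
To reach -1.5 dBFS requires -1.5 − (-4.5) = 3 dB of make-up.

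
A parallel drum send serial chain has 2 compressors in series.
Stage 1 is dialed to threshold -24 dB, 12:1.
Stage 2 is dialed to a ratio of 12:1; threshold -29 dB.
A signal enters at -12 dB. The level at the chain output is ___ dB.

-28.5 dB

Stage 1: overshoot 12 dB → 12/12 = 1 dB → -23 dB.
Stage 2: 6 dB above -29 dB, reduced 12:1 to 0.5 dB above → -28.5 dB.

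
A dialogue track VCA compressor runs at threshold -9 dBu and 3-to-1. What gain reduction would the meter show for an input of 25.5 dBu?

25.5 dBu exceeds the threshold by 34.5 dB.
After 3:1 compression the overshoot becomes 34.5/3 = 11.5 dB.
Gain reduction = 34.5 − 11.5 = 23 dB.

23 dB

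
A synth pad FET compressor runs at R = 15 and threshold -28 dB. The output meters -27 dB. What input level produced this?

-13 dB

Post-compression overshoot = -27 − (-28) = 1 dB.
Input overshoot = R × output overshoot = 15 dB → input = -28 + 15 = -13 dB.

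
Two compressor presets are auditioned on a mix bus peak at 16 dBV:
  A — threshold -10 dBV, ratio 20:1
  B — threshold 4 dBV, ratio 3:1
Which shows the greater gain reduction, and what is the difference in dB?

A, by 16.7 dB

A: 26 dB over, compressed to 1.3 dB over, so 24.7 dB of GR.
B: 12 dB over, compressed to 4 dB over, so 8 dB of GR.
A applies 16.7 dB more gain reduction.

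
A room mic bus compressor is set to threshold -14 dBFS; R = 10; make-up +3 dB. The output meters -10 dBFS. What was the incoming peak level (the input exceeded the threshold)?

Stripping the +3 dB make-up gives -13 dBFS at the gain stage.
Post-compression overshoot = -13 − (-14) = 1 dB.
Undo the ratio: input overshoot = 1 × 10 = 10 dB, giving input = -4 dBFS.

-4 dBFS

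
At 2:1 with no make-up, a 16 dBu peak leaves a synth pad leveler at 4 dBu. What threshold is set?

Gain reduction = 16 − 4 = 12 dB; output overshoot = GR / (R − 1) = 12 / 1 = 12 dB.
Threshold = output − output overshoot = 4 − 12 = -8 dBu.

-8 dBu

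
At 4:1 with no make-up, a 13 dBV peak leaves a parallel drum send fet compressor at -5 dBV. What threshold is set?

Gain reduction = 13 − (-5) = 18 dB; output overshoot = GR / (R − 1) = 18 / 3 = 6 dB.
Threshold = output − output overshoot = -5 − 6 = -11 dBV.

-11 dBV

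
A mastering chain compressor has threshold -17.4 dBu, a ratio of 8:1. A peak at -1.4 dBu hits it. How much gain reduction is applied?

14 dB

-1.4 dBu exceeds the threshold by 16 dB.
After 8:1 compression the overshoot becomes 16/8 = 2 dB.
GR = overshoot in − overshoot out = 16 − 2 = 14 dB.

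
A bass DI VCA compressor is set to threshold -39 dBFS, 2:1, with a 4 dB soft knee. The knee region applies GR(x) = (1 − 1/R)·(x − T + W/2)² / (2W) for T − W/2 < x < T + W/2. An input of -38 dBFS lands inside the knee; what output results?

x − T + W/2 = -38 − (-39) + 2 = 3.
GR = (1 − 1/2) × 3² / 8 = 0.5 × 9 / 8 = 0.5625 dB.
Output = -38 − 0.5625 = -38.5625 dBFS.

-38.5625 dBFS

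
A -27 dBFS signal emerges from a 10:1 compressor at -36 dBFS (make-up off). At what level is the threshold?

-37 dBFS

Input is 10 dB above T (since output overshoot × R = input overshoot: (-36 − T)·10 = -27 − T gives T = -37 dBFS).
Check: -37 + (-27 − (-37))/10 = -37 + 1 = -36 dBFS. ✓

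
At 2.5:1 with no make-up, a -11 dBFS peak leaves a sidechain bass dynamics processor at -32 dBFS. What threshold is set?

Let T be the threshold. Output overshoot = (input overshoot)/R, so -32 − T = (-11 − T)/2.5.
2.5·(-32 − T) = -11 − T → 1.5·T = -80 − (-11) = -69.
T = -69/1.5 = -46 dBFS.

-46 dBFS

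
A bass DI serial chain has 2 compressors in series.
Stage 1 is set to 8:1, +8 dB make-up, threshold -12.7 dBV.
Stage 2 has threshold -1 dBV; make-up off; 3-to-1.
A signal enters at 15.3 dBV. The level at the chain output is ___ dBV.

-1.2 dBV

Stage 1: overshoot 28 dB → 28/8 = 3.5 dB → -9.2 dBV; +8 dB make-up → -1.2 dBV.
Stage 2: below threshold (-1.2 ≤ -1); passes unchanged; output -1.2 dBV.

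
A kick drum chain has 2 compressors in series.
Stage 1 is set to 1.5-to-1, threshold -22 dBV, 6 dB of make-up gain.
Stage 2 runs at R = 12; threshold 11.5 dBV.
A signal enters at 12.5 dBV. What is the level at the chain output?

Stage 1: 34.5 dB above -22 dBV, reduced 1.5:1 to 23 dB above → 1 dBV; +6 dB make-up → 7 dBV.
Stage 2: below threshold (7 ≤ 11.5); passes unchanged; output 7 dBV.

7 dBV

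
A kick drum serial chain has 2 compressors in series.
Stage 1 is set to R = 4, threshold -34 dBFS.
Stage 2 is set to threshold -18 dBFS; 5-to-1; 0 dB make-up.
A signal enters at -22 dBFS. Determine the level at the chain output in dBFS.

-31 dBFS

Stage 1: overshoot 12 dB → 12/4 = 3 dB → -31 dBFS.
Stage 2: -31 dBFS is at or below the -18 dBFS threshold — no compression; output -31 dBFS.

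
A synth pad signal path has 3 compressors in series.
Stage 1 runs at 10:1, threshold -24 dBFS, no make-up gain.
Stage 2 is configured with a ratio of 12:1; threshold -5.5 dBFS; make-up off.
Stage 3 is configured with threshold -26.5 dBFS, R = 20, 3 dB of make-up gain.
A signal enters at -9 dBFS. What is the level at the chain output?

Stage 1: -9 dBFS is 15 dB over -24 dBFS; at 10:1 that becomes 1.5 dB over, giving -22.5 dBFS.
Stage 2: below threshold (-22.5 ≤ -5.5); passes unchanged; output -22.5 dBFS.
Stage 3: overshoot 4 dB → 4/20 = 0.2 dB → -26.3 dBFS; +3 dB make-up → -23.3 dBFS.

-23.3 dBFS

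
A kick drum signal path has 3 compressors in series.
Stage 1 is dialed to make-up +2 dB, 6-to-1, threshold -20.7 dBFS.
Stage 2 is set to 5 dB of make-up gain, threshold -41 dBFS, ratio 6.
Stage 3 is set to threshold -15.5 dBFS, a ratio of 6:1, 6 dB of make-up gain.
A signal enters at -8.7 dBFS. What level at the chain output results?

Stage 1: -8.7 dBFS is 12 dB over -20.7 dBFS; at 6:1 that becomes 2 dB over, giving -18.7 dBFS; +2 dB make-up → -16.7 dBFS.
Stage 2: -16.7 dBFS is 24.3 dB over -41 dBFS; at 6:1 that becomes 4.05 dB over, giving -36.95 dBFS; +5 dB make-up → -31.95 dBFS.
Stage 3: below threshold (-31.95 ≤ -15.5); passes unchanged; make-up brings it to -25.95 dBFS.

-25.95 dBFS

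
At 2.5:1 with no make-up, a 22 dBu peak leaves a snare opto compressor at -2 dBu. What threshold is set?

Let T be the threshold. Output overshoot = (input overshoot)/R, so -2 − T = (22 − T)/2.5.
2.5·(-2 − T) = 22 − T → 1.5·T = -5 − 22 = -27.
T = -27/1.5 = -18 dBu.

-18 dBu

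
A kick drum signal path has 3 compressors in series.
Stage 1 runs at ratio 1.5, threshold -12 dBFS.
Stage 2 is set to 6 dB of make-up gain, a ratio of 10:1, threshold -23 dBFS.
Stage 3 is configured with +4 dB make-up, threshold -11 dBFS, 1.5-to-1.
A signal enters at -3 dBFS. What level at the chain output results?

-11.3 dBFS

Stage 1: 9 dB above -12 dBFS, reduced 1.5:1 to 6 dB above → -6 dBFS.
Stage 2: -6 dBFS is 17 dB over -23 dBFS; at 10:1 that becomes 1.7 dB over, giving -21.3 dBFS; +6 dB make-up → -15.3 dBFS.
Stage 3: -15.3 dBFS is at or below the -11 dBFS threshold — no compression; make-up brings it to -11.3 dBFS.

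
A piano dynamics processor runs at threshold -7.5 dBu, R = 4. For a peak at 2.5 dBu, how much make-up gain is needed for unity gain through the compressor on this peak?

7.5 dB

The peak compresses to -7.5 + 10/4 = -5 dBu.
To reach 2.5 dBu requires 2.5 − (-5) = 7.5 dB of make-up.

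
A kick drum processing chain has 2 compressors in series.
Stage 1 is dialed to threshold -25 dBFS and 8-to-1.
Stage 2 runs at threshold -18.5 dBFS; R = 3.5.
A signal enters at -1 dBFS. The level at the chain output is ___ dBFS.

-22 dBFS

Stage 1: -1 dBFS is 24 dB over -25 dBFS; at 8:1 that becomes 3 dB over, giving -22 dBFS.
Stage 2: below threshold (-22 ≤ -18.5); passes unchanged; output -22 dBFS.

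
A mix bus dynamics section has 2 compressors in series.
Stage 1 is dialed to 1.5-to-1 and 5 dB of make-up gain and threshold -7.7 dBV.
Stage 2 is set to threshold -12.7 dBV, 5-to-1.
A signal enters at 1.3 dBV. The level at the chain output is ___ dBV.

Stage 1: 1.3 dBV is 9 dB over -7.7 dBV; at 1.5:1 that becomes 6 dB over, giving -1.7 dBV; +5 dB make-up → 3.3 dBV.
Stage 2: 3.3 dBV is 16 dB over -12.7 dBV; at 5:1 that becomes 3.2 dB over, giving -9.5 dBV.

-9.5 dBV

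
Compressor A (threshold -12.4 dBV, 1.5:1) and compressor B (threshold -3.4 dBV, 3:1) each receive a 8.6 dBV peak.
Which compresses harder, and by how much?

B, by 1 dB

A: 21 dB over, compressed to 14 dB over, so 7 dB of GR.
B: 12 dB over, compressed to 4 dB over, so 8 dB of GR.
B reduces 1 dB more.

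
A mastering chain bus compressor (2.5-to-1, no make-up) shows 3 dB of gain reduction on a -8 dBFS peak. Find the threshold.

Gain reduction = -8 − (-11) = 3 dB; output overshoot = GR / (R − 1) = 3 / 1.5 = 2 dB.
Threshold = output − output overshoot = -11 − 2 = -13 dBFS.

-13 dBFS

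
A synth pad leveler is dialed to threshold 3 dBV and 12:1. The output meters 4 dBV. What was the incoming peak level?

15 dBV

Post-compression overshoot = 4 − 3 = 1 dB.
Input overshoot = R × output overshoot = 12 dB → input = 3 + 12 = 15 dBV.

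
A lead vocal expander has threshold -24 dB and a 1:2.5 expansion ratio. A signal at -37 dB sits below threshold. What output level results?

-56.5 dB

The input is 13 dB below the -24 dB threshold.
A 1:2.5 expander multiplies undershoot by 2.5: 13 × 2.5 = 32.5 dB below threshold.
Output = -24 − 32.5 = -56.5 dB.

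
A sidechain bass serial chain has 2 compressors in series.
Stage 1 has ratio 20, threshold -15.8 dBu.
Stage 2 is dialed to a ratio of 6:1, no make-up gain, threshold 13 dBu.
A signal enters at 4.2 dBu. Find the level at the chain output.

Stage 1: 20 dB above -15.8 dBu, reduced 20:1 to 1 dB above → -14.8 dBu.
Stage 2: -14.8 dBu ≤ 13 dBu, so stage 2 doesn't engage; output -14.8 dBu.

-14.8 dBu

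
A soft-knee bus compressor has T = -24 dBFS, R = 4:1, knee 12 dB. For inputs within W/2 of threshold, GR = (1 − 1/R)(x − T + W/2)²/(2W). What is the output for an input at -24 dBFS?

-25.125 dBFS

x − T + W/2 = -24 − (-24) + 6 = 6.
GR = (1 − 1/4) × 6² / 24 = 0.75 × 36 / 24 = 1.125 dB.
Output = -24 − 1.125 = -25.125 dBFS.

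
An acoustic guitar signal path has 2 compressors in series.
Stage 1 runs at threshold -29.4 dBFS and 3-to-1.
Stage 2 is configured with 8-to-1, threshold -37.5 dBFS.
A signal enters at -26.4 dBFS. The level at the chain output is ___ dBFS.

Stage 1: -26.4 dBFS is 3 dB over -29.4 dBFS; at 3:1 that becomes 1 dB over, giving -28.4 dBFS.
Stage 2: overshoot 9.1 dB → 9.1/8 = 1.1375 dB → -36.3625 dBFS.

-36.3625 dBFS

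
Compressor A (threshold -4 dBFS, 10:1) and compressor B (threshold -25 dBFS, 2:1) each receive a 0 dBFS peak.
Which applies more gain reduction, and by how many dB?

A: 4 dB over, compressed to 0.4 dB over, so 3.6 dB of GR.
B: 25 dB over, compressed to 12.5 dB over, so 12.5 dB of GR.
B reduces 8.9 dB more.

B, by 8.9 dB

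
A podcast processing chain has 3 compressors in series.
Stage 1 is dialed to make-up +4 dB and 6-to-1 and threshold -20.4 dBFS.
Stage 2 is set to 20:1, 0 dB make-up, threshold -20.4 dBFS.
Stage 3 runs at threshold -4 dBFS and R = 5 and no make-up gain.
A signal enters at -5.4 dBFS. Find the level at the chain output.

-20.075 dBFS

Stage 1: -5.4 dBFS is 15 dB over -20.4 dBFS; at 6:1 that becomes 2.5 dB over, giving -17.9 dBFS; +4 dB make-up → -13.9 dBFS.
Stage 2: -13.9 dBFS is 6.5 dB over -20.4 dBFS; at 20:1 that becomes 0.325 dB over, giving -20.075 dBFS.
Stage 3: -20.075 dBFS is at or below the -4 dBFS threshold — no compression; output -20.075 dBFS.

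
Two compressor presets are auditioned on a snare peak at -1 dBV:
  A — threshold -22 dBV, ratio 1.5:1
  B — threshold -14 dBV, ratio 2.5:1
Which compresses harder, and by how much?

B, by 0.8 dB

A: GR = 21 − 21/1.5 = 7 dB.
B: GR = 13 − 13/2.5 = 7.8 dB.
B reduces 0.8 dB more.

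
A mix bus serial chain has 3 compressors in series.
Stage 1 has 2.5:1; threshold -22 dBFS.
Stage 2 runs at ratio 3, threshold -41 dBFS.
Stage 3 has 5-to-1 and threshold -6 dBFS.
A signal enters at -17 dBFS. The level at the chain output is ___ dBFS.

Stage 1: -17 dBFS is 5 dB over -22 dBFS; at 2.5:1 that becomes 2 dB over, giving -20 dBFS.
Stage 2: -20 dBFS is 21 dB over -41 dBFS; at 3:1 that becomes 7 dB over, giving -34 dBFS.
Stage 3: -34 dBFS is at or below the -6 dBFS threshold — no compression; output -34 dBFS.

-34 dBFS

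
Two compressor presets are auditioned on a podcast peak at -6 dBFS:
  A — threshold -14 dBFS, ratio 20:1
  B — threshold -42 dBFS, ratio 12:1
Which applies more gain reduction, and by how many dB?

A: overshoot 8 dB → output overshoot 0.4 dB → GR 7.6 dB.
B: overshoot 36 dB → output overshoot 3 dB → GR 33 dB.
B applies 25.4 dB more gain reduction.

B, by 25.4 dB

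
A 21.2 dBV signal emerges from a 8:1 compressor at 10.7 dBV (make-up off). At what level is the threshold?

9.2 dBV

Let T be the threshold. Output overshoot = (input overshoot)/R, so 10.7 − T = (21.2 − T)/8.
8·(10.7 − T) = 21.2 − T → 7·T = 85.6 − 21.2 = 64.4.
T = 64.4/7 = 9.2 dBV.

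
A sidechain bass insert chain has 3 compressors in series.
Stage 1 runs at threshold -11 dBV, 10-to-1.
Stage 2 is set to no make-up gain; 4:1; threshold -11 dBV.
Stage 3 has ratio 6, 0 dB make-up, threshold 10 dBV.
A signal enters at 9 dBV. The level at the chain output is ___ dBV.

-10.5 dBV

Stage 1: 20 dB above -11 dBV, reduced 10:1 to 2 dB above → -9 dBV.
Stage 2: 2 dB above -11 dBV, reduced 4:1 to 0.5 dB above → -10.5 dBV.
Stage 3: -10.5 dBV is at or below the 10 dBV threshold — no compression; output -10.5 dBV.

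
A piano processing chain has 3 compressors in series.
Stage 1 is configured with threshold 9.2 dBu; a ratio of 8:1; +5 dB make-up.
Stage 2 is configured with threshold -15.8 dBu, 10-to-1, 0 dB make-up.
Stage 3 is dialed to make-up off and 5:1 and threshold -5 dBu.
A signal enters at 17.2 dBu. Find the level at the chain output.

-12.7 dBu

Stage 1: 8 dB above 9.2 dBu, reduced 8:1 to 1 dB above → 10.2 dBu; +5 dB make-up → 15.2 dBu.
Stage 2: 15.2 dBu is 31 dB over -15.8 dBu; at 10:1 that becomes 3.1 dB over, giving -12.7 dBu.
Stage 3: -12.7 dBu ≤ -5 dBu, so stage 3 doesn't engage; output -12.7 dBu.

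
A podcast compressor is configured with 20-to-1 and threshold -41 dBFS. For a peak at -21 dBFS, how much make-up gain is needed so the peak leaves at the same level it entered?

19 dB

Overshoot 20 dB → 20/20 = 1 dB after compression, so the compressed level is -41 + 1 = -40 dBFS.
Make-up = target − compressed = -21 − (-40) = 19 dB.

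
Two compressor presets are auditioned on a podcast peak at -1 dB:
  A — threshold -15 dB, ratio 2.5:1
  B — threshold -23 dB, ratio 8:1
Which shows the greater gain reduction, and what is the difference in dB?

A: 14 dB over, compressed to 5.6 dB over, so 8.4 dB of GR.
B: 22 dB over, compressed to 2.75 dB over, so 19.25 dB of GR.
Difference: 10.85 dB in favour of B.

B, by 10.85 dB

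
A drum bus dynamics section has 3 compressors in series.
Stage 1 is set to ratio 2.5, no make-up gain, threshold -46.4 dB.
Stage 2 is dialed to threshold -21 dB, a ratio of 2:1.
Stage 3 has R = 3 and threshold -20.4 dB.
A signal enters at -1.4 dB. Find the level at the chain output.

Stage 1: -1.4 dB is 45 dB over -46.4 dB; at 2.5:1 that becomes 18 dB over, giving -28.4 dB.
Stage 2: -28.4 dB is at or below the -21 dB threshold — no compression; output -28.4 dB.
Stage 3: below threshold (-28.4 ≤ -20.4); passes unchanged; output -28.4 dB.

-28.4 dB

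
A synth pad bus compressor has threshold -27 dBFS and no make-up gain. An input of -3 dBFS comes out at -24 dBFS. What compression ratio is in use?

8:1

Input overshoot = -3 − (-27) = 24 dB; output overshoot = -24 − (-27) = 3 dB.
Ratio = 24 / 3 = 8.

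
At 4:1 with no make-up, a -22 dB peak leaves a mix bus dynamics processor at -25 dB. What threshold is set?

Input is 4 dB above T (since output overshoot × R = input overshoot: (-25 − T)·4 = -22 − T gives T = -26 dB).
Check: -26 + (-22 − (-26))/4 = -26 + 1 = -25 dB. ✓

-26 dB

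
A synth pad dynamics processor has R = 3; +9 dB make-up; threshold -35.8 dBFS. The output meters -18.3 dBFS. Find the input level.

-10.3 dBFS

Remove make-up: -18.3 − 9 = -27.3 dBFS.
Post-compression overshoot = -27.3 − (-35.8) = 8.5 dB.
Input overshoot = R × output overshoot = 25.5 dB → input = -35.8 + 25.5 = -10.3 dBFS.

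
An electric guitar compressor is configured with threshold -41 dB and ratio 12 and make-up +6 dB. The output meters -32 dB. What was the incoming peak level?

Before make-up, the level was -32 − 6 = -38 dB.
That's 3 dB above the -41 dB threshold.
Before 12:1 compression the overshoot was 3 × 12 = 36 dB, so input = -41 + 36 = -5 dB.

-5 dB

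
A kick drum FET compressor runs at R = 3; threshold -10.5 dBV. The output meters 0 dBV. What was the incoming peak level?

21 dBV

The compressed level sits 0 − (-10.5) = 10.5 dB over threshold.
Input overshoot = R × output overshoot = 31.5 dB → input = -10.5 + 31.5 = 21 dBV.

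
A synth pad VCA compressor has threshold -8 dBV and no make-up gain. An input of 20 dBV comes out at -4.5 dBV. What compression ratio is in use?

8:1

Input overshoot = 20 − (-8) = 28 dB; output overshoot = -4.5 − (-8) = 3.5 dB.
Ratio = 28 / 3.5 = 8.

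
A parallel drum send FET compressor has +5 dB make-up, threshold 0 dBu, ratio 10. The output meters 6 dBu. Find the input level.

10 dBu

Remove make-up: 6 − 5 = 1 dBu.
Post-compression overshoot = 1 − 0 = 1 dB.
Input overshoot = R × output overshoot = 10 dB → input = 0 + 10 = 10 dBu.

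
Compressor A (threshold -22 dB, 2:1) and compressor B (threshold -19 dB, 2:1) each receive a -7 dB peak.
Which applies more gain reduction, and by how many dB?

A: 15 dB over, compressed to 7.5 dB over, so 7.5 dB of GR.
B: 12 dB over, compressed to 6 dB over, so 6 dB of GR.
A applies 1.5 dB more gain reduction.

A, by 1.5 dB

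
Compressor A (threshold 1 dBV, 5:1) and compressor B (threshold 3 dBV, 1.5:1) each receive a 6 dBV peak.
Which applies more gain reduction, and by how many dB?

A, by 3 dB

A: 5 dB over, compressed to 1 dB over, so 4 dB of GR.
B: 3 dB over, compressed to 2 dB over, so 1 dB of GR.
Difference: 3 dB in favour of A.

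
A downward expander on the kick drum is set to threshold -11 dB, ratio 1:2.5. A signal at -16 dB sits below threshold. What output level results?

The input is 5 dB below the -11 dB threshold.
A 1:2.5 expander multiplies undershoot by 2.5: 5 × 2.5 = 12.5 dB below threshold.
Output = -11 − 12.5 = -23.5 dB.

-23.5 dB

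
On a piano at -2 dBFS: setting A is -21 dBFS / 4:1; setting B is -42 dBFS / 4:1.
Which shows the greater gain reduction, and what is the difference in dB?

B, by 15.75 dB

A: overshoot 19 dB → output overshoot 4.75 dB → GR 14.25 dB.
B: overshoot 40 dB → output overshoot 10 dB → GR 30 dB.
Difference: 15.75 dB in favour of B.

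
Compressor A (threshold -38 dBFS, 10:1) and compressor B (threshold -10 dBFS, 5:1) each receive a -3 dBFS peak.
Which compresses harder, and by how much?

A, by 25.9 dB

A: 35 dB over, compressed to 3.5 dB over, so 31.5 dB of GR.
B: 7 dB over, compressed to 1.4 dB over, so 5.6 dB of GR.
A reduces 25.9 dB more.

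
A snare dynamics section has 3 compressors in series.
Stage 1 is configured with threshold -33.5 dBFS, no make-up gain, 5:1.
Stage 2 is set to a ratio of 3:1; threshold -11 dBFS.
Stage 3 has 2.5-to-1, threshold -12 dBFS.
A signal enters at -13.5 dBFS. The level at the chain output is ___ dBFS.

-29.5 dBFS

Stage 1: overshoot 20 dB → 20/5 = 4 dB → -29.5 dBFS.
Stage 2: -29.5 dBFS ≤ -11 dBFS, so stage 2 doesn't engage; output -29.5 dBFS.
Stage 3: -29.5 dBFS is at or below the -12 dBFS threshold — no compression; output -29.5 dBFS.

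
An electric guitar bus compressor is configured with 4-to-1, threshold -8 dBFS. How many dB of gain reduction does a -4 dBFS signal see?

Overshoot = -4 − (-8) = 4 dB.
At 4:1, output sits 4/4 = 1 dB above threshold.
So the signal is attenuated by 4 − 1 = 3 dB.

3 dB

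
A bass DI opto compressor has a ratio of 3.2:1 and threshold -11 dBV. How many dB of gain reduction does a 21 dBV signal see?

21 dBV exceeds the threshold by 32 dB.
After 3.2:1 compression the overshoot becomes 32/3.2 = 10 dB.
So the signal is attenuated by 32 − 10 = 22 dB.

22 dB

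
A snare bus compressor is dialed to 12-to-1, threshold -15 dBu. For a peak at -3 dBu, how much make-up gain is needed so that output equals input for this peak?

11 dB

Overshoot 12 dB → 12/12 = 1 dB after compression, so the compressed level is -15 + 1 = -14 dBu.
Make-up = target − compressed = -3 − (-14) = 11 dB.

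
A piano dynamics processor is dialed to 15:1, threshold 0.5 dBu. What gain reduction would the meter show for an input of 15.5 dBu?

14 dB

15.5 dBu exceeds the threshold by 15 dB.
At 15:1, output sits 15/15 = 1 dB above threshold.
Gain reduction = 15 − 1 = 14 dB.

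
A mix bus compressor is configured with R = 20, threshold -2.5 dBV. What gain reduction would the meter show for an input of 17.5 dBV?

19 dB

The signal is 20 dB above threshold.
At 20:1, output sits 20/20 = 1 dB above threshold.
So the signal is attenuated by 20 − 1 = 19 dB.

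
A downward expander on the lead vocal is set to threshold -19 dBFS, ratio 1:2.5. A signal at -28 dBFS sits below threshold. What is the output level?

-41.5 dBFS

The input is 9 dB below the -19 dBFS threshold.
A 1:2.5 expander multiplies undershoot by 2.5: 9 × 2.5 = 22.5 dB below threshold.
Output = -19 − 22.5 = -41.5 dBFS.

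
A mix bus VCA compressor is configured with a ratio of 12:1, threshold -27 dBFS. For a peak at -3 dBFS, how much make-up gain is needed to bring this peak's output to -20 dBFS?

5 dB

Overshoot 24 dB → 24/12 = 2 dB after compression, so the compressed level is -27 + 2 = -25 dBFS.
Make-up = target − compressed = -20 − (-25) = 5 dB.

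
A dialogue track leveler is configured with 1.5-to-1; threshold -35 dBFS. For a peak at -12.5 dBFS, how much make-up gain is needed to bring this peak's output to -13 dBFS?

The peak compresses to -35 + 22.5/1.5 = -20 dBFS.
To reach -13 dBFS requires -13 − (-20) = 7 dB of make-up.

7 dB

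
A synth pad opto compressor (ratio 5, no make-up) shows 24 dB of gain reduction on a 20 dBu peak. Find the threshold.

Input is 30 dB above T (since output overshoot × R = input overshoot: (-4 − T)·5 = 20 − T gives T = -10 dBu).
Check: -10 + (20 − (-10))/5 = -10 + 6 = -4 dBu. ✓

-10 dBu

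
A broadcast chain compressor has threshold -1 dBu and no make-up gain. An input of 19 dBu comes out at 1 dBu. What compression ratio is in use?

Input overshoot = 19 − (-1) = 20 dB; output overshoot = 1 − (-1) = 2 dB.
Ratio = 20 / 2 = 10.

10:1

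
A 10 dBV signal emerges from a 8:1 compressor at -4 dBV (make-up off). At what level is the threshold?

Input is 16 dB above T (since output overshoot × R = input overshoot: (-4 − T)·8 = 10 − T gives T = -6 dBV).
Check: -6 + (10 − (-6))/8 = -6 + 2 = -4 dBV. ✓

-6 dBV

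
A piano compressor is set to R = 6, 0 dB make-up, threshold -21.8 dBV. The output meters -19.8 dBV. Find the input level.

-9.8 dBV

The compressed level sits -19.8 − (-21.8) = 2 dB over threshold.
Before 6:1 compression the overshoot was 2 × 6 = 12 dB, so input = -21.8 + 12 = -9.8 dBV.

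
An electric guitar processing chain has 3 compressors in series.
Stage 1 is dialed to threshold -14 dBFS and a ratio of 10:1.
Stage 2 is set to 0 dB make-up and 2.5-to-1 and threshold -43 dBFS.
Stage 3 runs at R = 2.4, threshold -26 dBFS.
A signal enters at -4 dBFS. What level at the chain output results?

-31 dBFS

Stage 1: -4 dBFS is 10 dB over -14 dBFS; at 10:1 that becomes 1 dB over, giving -13 dBFS.
Stage 2: overshoot 30 dB → 30/2.5 = 12 dB → -31 dBFS.
Stage 3: -31 dBFS is at or below the -26 dBFS threshold — no compression; output -31 dBFS.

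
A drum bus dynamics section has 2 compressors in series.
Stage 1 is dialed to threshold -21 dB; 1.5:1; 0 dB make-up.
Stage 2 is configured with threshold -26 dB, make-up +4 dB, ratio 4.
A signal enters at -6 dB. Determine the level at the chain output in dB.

Stage 1: overshoot 15 dB → 15/1.5 = 10 dB → -11 dB.
Stage 2: -11 dB is 15 dB over -26 dB; at 4:1 that becomes 3.75 dB over, giving -22.25 dB; +4 dB make-up → -18.25 dB.

-18.25 dB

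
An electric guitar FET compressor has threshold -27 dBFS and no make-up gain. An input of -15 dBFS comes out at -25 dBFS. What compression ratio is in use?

6:1

Input overshoot = -15 − (-27) = 12 dB; output overshoot = -25 − (-27) = 2 dB.
Ratio = 12 / 2 = 6.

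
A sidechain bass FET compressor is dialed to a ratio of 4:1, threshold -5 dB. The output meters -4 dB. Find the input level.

-1 dB

That's 1 dB above the -5 dB threshold.
Before 4:1 compression the overshoot was 1 × 4 = 4 dB, so input = -5 + 4 = -1 dB.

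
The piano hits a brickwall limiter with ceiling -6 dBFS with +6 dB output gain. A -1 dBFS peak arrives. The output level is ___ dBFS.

0 dBFS

A brickwall limiter is an ∞:1 compressor: any input above the ceiling is clamped to -6 dBFS.
Output gain then adds 6 dB: -6 + 6 = 0 dBFS.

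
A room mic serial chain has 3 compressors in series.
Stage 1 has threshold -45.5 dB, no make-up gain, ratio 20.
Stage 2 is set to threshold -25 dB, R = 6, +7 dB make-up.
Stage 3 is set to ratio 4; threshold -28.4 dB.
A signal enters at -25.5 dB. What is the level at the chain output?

-37.5 dB

Stage 1: overshoot 20 dB → 20/20 = 1 dB → -44.5 dB.
Stage 2: -44.5 dB ≤ -25 dB, so stage 2 doesn't engage; make-up brings it to -37.5 dB.
Stage 3: below threshold (-37.5 ≤ -28.4); passes unchanged; output -37.5 dB.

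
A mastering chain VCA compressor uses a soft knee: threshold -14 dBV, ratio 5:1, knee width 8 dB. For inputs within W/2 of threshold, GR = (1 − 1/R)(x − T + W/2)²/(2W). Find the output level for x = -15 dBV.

-15.45 dBV

x − T + W/2 = -15 − (-14) + 4 = 3.
GR = (1 − 1/5) × 3² / 16 = 0.8 × 9 / 16 = 0.45 dB.
Output = -15 − 0.45 = -15.45 dBV.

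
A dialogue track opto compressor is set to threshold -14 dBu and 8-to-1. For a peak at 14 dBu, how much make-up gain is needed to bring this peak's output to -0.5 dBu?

10 dB

Without make-up, output = threshold + overshoot/8 = -14 + 3.5 = -10.5 dBu.
Gap to target: 10 dB.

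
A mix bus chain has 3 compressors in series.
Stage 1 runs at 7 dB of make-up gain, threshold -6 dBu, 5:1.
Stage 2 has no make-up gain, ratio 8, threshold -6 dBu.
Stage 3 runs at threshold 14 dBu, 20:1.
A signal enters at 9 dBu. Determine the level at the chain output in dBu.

Stage 1: overshoot 15 dB → 15/5 = 3 dB → -3 dBu; +7 dB make-up → 4 dBu.
Stage 2: 4 dBu is 10 dB over -6 dBu; at 8:1 that becomes 1.25 dB over, giving -4.75 dBu.
Stage 3: below threshold (-4.75 ≤ 14); passes unchanged; output -4.75 dBu.

-4.75 dBu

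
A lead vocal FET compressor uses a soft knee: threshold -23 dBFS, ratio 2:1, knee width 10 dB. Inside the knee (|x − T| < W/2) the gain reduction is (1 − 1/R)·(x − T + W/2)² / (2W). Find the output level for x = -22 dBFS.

-22.9 dBFS

x − T + W/2 = -22 − (-23) + 5 = 6.
GR = (1 − 1/2) × 6² / 20 = 0.5 × 36 / 20 = 0.9 dB.
Output = -22 − 0.9 = -22.9 dBFS.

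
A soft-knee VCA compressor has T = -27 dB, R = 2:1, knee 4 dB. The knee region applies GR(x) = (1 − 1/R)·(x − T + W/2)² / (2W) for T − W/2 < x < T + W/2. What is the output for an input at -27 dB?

x − T + W/2 = -27 − (-27) + 2 = 2.
GR = (1 − 1/2) × 2² / 8 = 0.5 × 4 / 8 = 0.25 dB.
Output = -27 − 0.25 = -27.25 dB.

-27.25 dB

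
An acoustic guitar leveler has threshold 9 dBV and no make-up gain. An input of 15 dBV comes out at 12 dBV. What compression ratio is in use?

Input overshoot = 15 − 9 = 6 dB; output overshoot = 12 − 9 = 3 dB.
Ratio = 6 / 3 = 2.

2:1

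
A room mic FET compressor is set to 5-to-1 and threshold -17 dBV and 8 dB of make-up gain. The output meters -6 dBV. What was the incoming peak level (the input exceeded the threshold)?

Remove make-up: -6 − 8 = -14 dBV.
The compressed level sits -14 − (-17) = 3 dB over threshold.
Undo the ratio: input overshoot = 3 × 5 = 15 dB, giving input = -2 dBV.

-2 dBV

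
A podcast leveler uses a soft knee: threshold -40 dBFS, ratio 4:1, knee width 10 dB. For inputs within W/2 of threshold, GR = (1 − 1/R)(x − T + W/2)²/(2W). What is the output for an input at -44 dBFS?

-44.0375 dBFS

x − T + W/2 = -44 − (-40) + 5 = 1.
GR = (1 − 1/4) × 1² / 20 = 0.75 × 1 / 20 = 0.0375 dB.
Output = -44 − 0.0375 = -44.0375 dBFS.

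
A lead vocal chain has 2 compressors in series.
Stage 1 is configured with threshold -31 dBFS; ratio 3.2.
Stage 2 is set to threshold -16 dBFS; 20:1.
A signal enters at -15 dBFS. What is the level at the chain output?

-26 dBFS

Stage 1: 16 dB above -31 dBFS, reduced 3.2:1 to 5 dB above → -26 dBFS.
Stage 2: below threshold (-26 ≤ -16); passes unchanged; output -26 dBFS.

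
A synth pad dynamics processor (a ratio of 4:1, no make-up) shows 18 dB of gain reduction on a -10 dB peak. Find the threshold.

-34 dB

Gain reduction = -10 − (-28) = 18 dB; output overshoot = GR / (R − 1) = 18 / 3 = 6 dB.
Threshold = output − output overshoot = -28 − 6 = -34 dB.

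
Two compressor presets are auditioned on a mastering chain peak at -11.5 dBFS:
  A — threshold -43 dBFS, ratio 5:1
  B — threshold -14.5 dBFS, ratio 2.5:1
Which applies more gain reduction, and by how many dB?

A: 31.5 dB over, compressed to 6.3 dB over, so 25.2 dB of GR.
B: 3 dB over, compressed to 1.2 dB over, so 1.8 dB of GR.
A applies 23.4 dB more gain reduction.

A, by 23.4 dB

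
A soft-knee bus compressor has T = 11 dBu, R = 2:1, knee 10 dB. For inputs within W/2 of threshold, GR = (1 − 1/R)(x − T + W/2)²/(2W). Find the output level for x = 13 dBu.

x − T + W/2 = 13 − 11 + 5 = 7.
GR = (1 − 1/2) × 7² / 20 = 0.5 × 49 / 20 = 1.225 dB.
Output = 13 − 1.225 = 11.775 dBu.

11.775 dBu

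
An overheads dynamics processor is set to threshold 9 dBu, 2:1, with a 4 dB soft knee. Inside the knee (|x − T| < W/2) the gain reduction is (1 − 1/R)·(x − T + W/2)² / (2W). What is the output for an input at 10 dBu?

x − T + W/2 = 10 − 9 + 2 = 3.
GR = (1 − 1/2) × 3² / 8 = 0.5 × 9 / 8 = 0.5625 dB.
Output = 10 − 0.5625 = 9.4375 dBu.

9.4375 dBu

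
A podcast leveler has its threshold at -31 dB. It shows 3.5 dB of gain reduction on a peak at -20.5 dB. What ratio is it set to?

Input overshoot = -20.5 − (-31) = 10.5 dB.
Output overshoot = 10.5 − 3.5 = 7 dB.
Ratio = input overshoot / output overshoot = 10.5 / 7 = 1.5.

1.5:1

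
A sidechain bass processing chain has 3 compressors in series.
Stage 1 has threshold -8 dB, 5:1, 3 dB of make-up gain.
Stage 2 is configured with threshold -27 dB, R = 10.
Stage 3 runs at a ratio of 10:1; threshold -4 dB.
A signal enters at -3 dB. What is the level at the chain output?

Stage 1: -3 dB is 5 dB over -8 dB; at 5:1 that becomes 1 dB over, giving -7 dB; +3 dB make-up → -4 dB.
Stage 2: 23 dB above -27 dB, reduced 10:1 to 2.3 dB above → -24.7 dB.
Stage 3: below threshold (-24.7 ≤ -4); passes unchanged; output -24.7 dB.

-24.7 dB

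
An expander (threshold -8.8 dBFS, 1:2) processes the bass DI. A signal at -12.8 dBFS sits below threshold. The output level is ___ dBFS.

Below threshold, a 1:2 expander applies gain = (2−1)×(T − x) of attenuation.
(2−1) × 4 = 4 dB, so output = -12.8 − 4 = -16.8 dBFS.

-16.8 dBFS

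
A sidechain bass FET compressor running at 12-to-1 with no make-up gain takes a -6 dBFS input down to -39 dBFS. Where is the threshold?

Input is 36 dB above T (since output overshoot × R = input overshoot: (-39 − T)·12 = -6 − T gives T = -42 dBFS).
Check: -42 + (-6 − (-42))/12 = -42 + 3 = -39 dBFS. ✓

-42 dBFS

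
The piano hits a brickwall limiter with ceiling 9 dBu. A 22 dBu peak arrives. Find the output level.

The limiter clamps the peak to its 9 dBu ceiling.

9 dBu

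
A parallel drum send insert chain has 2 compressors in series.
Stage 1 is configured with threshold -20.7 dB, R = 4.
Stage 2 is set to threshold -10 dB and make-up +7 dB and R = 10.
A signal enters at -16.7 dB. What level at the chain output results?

-12.7 dB

Stage 1: -16.7 dB is 4 dB over -20.7 dB; at 4:1 that becomes 1 dB over, giving -19.7 dB.
Stage 2: -19.7 dB is at or below the -10 dB threshold — no compression; make-up brings it to -12.7 dB.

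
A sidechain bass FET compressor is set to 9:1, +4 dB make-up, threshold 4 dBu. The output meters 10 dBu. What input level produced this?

22 dBu

Stripping the +4 dB make-up gives 6 dBu at the gain stage.
The compressed level sits 6 − 4 = 2 dB over threshold.
Input overshoot = R × output overshoot = 18 dB → input = 4 + 18 = 22 dBu.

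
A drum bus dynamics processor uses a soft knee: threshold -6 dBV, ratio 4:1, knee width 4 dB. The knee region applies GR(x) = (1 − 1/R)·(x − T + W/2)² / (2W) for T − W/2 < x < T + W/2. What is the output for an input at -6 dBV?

-6.375 dBV

x − T + W/2 = -6 − (-6) + 2 = 2.
GR = (1 − 1/4) × 2² / 8 = 0.75 × 4 / 8 = 0.375 dB.
Output = -6 − 0.375 = -6.375 dBV.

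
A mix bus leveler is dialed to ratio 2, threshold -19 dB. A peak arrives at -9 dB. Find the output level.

The input is 10 dB above the -19 dB threshold.
At 2:1 the overshoot is divided by 2, leaving 5 dB above threshold.
That puts the output at -14 dB.

-14 dB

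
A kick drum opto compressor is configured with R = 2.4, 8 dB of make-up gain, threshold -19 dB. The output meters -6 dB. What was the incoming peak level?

-7 dB

Stripping the +8 dB make-up gives -14 dB at the gain stage.
The compressed level sits -14 − (-19) = 5 dB over threshold.
Input overshoot = R × output overshoot = 12 dB → input = -19 + 12 = -7 dB.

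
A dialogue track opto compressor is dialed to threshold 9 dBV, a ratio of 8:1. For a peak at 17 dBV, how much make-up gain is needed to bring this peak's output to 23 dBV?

13 dB

The peak compresses to 9 + 8/8 = 10 dBV.
To reach 23 dBV requires 23 − 10 = 13 dB of make-up.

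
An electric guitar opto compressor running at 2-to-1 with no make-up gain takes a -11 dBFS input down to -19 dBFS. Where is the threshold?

Let T be the threshold. Output overshoot = (input overshoot)/R, so -19 − T = (-11 − T)/2.
2·(-19 − T) = -11 − T → 1·T = -38 − (-11) = -27.
T = -27/1 = -27 dBFS.

-27 dBFS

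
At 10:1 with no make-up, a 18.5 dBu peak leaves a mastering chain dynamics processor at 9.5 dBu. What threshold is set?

8.5 dBu

Gain reduction = 18.5 − 9.5 = 9 dB; output overshoot = GR / (R − 1) = 9 / 9 = 1 dB.
Threshold = output − output overshoot = 9.5 − 1 = 8.5 dBu.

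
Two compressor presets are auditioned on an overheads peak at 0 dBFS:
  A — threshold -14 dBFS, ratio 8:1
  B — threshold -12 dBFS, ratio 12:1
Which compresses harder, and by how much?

A: overshoot 14 dB → output overshoot 1.75 dB → GR 12.25 dB.
B: overshoot 12 dB → output overshoot 1 dB → GR 11 dB.
A applies 1.25 dB more gain reduction.

A, by 1.25 dB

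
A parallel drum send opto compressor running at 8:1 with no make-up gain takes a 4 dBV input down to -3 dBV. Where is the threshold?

Gain reduction = 4 − (-3) = 7 dB; output overshoot = GR / (R − 1) = 7 / 7 = 1 dB.
Threshold = output − output overshoot = -3 − 1 = -4 dBV.

-4 dBV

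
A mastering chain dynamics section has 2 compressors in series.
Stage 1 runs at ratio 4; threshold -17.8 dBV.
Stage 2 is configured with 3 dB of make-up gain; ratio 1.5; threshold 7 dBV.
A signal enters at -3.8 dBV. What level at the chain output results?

Stage 1: -3.8 dBV is 14 dB over -17.8 dBV; at 4:1 that becomes 3.5 dB over, giving -14.3 dBV.
Stage 2: below threshold (-14.3 ≤ 7); passes unchanged; make-up brings it to -11.3 dBV.

-11.3 dBV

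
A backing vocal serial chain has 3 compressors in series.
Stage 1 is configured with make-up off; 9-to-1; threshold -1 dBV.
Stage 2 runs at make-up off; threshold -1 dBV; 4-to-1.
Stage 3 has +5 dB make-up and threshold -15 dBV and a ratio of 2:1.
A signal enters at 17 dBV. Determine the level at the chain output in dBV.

Stage 1: 18 dB above -1 dBV, reduced 9:1 to 2 dB above → 1 dBV.
Stage 2: 1 dBV is 2 dB over -1 dBV; at 4:1 that becomes 0.5 dB over, giving -0.5 dBV.
Stage 3: 14.5 dB above -15 dBV, reduced 2:1 to 7.25 dB above → -7.75 dBV; +5 dB make-up → -2.75 dBV.

-2.75 dBV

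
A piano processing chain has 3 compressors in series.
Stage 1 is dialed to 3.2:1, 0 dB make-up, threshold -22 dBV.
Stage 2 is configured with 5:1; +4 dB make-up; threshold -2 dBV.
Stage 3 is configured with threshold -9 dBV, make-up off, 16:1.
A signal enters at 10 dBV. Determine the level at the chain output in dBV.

Stage 1: overshoot 32 dB → 32/3.2 = 10 dB → -12 dBV.
Stage 2: below threshold (-12 ≤ -2); passes unchanged; make-up brings it to -8 dBV.
Stage 3: overshoot 1 dB → 1/16 = 0.0625 dB → -8.9375 dBV.

-8.9375 dBV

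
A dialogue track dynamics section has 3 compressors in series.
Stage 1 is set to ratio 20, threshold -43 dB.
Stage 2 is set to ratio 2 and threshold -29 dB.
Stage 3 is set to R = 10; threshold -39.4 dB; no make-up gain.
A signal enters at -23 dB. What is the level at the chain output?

Stage 1: 20 dB above -43 dB, reduced 20:1 to 1 dB above → -42 dB.
Stage 2: -42 dB ≤ -29 dB, so stage 2 doesn't engage; output -42 dB.
Stage 3: -42 dB is at or below the -39.4 dB threshold — no compression; output -42 dB.

-42 dB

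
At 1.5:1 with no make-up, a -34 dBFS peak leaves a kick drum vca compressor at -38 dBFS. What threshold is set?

-46 dBFS

Let T be the threshold. Output overshoot = (input overshoot)/R, so -38 − T = (-34 − T)/1.5.
1.5·(-38 − T) = -34 − T → 0.5·T = -57 − (-34) = -23.
T = -23/0.5 = -46 dBFS.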